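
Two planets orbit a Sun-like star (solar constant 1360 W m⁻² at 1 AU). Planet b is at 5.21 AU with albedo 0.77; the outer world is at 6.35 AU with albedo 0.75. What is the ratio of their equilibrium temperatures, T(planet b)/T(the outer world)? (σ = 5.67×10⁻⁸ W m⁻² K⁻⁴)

T_eq = [S₀(1−A)/(4σd²)]^(1/4), so T ∝ (1−A)^(1/4) / √d.
T₁ = [1360×0.23/(4×5.67×10⁻⁸×5.21²)]^(1/4) = 84.43 K.
T₂ = [1360×0.25/(4×5.67×10⁻⁸×6.35²)]^(1/4) = 78.09 K.

T₁/T₂ ≈ 1.081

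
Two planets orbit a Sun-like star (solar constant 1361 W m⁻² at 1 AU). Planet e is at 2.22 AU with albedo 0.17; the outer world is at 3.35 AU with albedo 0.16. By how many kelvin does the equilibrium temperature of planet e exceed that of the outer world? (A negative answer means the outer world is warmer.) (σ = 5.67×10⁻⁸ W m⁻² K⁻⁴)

T_eq = [S₀(1−A)/(4σd²)]^(1/4), so T ∝ (1−A)^(1/4) / √d.
T₁ = [1361×0.83/(4×5.67×10⁻⁸×2.22²)]^(1/4) = 178.30 K.
T₂ = [1361×0.84/(4×5.67×10⁻⁸×3.35²)]^(1/4) = 145.58 K.

ΔT ≈ 32.7 K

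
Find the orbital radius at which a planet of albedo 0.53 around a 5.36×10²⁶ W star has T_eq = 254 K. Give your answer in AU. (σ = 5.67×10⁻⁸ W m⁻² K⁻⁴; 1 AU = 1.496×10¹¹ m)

d ≈ 0.974 AU

From T_eq⁴ = L(1−A)/(16πσd²): d = √[L(1−A)/(16πσT_eq⁴)].
d = √[5.36×10²⁶ × 0.47 / (16π × 5.67×10⁻⁸ × (254)⁴)] = 1.46×10¹¹ m = 0.974 AU.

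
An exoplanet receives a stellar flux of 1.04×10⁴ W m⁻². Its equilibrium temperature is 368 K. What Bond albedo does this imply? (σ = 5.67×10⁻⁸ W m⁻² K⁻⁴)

From T_eq⁴ = S(1−A)/(4σ): 1−A = 4σT_eq⁴/S.
1−A = 4 × 5.67×10⁻⁸ × (368)⁴ / 1.04×10⁴ = 0.400.

A ≈ 0.60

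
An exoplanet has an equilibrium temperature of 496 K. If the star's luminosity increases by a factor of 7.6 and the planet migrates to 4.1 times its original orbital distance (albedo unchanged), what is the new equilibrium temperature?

T_eq ∝ L^(1/4) · d^(−1/2).
T′ = 496 × 7.6^(1/4) / 4.1^(1/2) = 407 K.

T_eq ≈ 407 K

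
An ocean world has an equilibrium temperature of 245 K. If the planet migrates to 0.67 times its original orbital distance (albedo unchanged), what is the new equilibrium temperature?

T_eq ≈ 299 K

T_eq ∝ L^(1/4) · d^(−1/2).
T′ = 245 / 0.67^(1/2) = 299 K.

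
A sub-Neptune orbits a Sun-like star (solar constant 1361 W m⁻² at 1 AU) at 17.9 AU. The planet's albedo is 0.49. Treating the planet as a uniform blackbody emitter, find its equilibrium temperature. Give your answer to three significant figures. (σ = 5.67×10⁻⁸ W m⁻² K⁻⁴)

Flux at 17.9 AU: S = 1361/17.9² = 4.25 W m⁻².
Energy balance: absorbed = emitted ⇒ πR²·S(1−A) = 4πR²·σT_eq⁴, so T_eq⁴ = S(1−A)/(4σ).
T_eq = [4.25 × 0.51 / (4 × 5.67×10⁻⁸)]^(1/4) = (9.55×10⁶)^(1/4) = 55.6 K.

T_eq ≈ 55.6 K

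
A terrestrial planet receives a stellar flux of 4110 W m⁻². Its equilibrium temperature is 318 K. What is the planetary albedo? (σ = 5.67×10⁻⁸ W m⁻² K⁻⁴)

A ≈ 0.44

From T_eq⁴ = S(1−A)/(4σ): 1−A = 4σT_eq⁴/S.
1−A = 4 × 5.67×10⁻⁸ × (318)⁴ / 4110 = 0.564.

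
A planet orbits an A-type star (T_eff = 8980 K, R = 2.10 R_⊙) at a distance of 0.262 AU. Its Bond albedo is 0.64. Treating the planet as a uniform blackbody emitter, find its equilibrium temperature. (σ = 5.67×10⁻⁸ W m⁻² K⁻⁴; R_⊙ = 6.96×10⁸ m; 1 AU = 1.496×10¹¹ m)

T_eq ≈ 950 K

R_⋆ = 2.10 × 6.96×10⁸ = 1.46×10⁹ m.
d = 0.262 AU = 3.92×10¹⁰ m.
L = 4πR_⋆²σT_⋆⁴ = 4π(1.46×10⁹)² × 5.67×10⁻⁸ × (8980)⁴ = 9.90×10²⁷ W.
S = L/(4πd²) = 5.13×10⁵ W m⁻².
Energy balance: absorbed = emitted ⇒ πR²·S(1−A) = 4πR²·σT_eq⁴, so T_eq⁴ = S(1−A)/(4σ).
T_eq = [5.13×10⁵ × 0.36 / (4 × 5.67×10⁻⁸)]^(1/4) = (8.14×10¹¹)^(1/4) = 950 K.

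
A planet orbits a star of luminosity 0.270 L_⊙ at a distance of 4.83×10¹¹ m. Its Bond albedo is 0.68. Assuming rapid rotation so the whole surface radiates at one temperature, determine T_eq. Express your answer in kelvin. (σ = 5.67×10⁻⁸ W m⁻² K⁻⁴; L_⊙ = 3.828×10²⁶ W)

T_eq ≈ 84.0 K

L = 0.270 × 3.828×10²⁶ = 1.03×10²⁶ W.
Flux: S = L/(4πd²) = 1.03×10²⁶/(4π×(4.83×10¹¹)²) = 35.3 W m⁻².
Energy balance: absorbed = emitted ⇒ πR²·S(1−A) = 4πR²·σT_eq⁴, so T_eq⁴ = S(1−A)/(4σ).
T_eq = [35.3 × 0.32 / (4 × 5.67×10⁻⁸)]^(1/4) = (4.97×10⁷)^(1/4) = 84.0 K.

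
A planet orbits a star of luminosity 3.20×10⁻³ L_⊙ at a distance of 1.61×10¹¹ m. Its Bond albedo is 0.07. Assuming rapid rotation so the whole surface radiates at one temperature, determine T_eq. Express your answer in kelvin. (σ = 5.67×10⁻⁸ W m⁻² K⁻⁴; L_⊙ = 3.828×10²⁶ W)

L = 3.20×10⁻³ × 3.828×10²⁶ = 1.22×10²⁴ W.
Flux: S = L/(4πd²) = 1.22×10²⁴/(4π×(1.61×10¹¹)²) = 3.76 W m⁻².
Energy balance: absorbed = emitted ⇒ πR²·S(1−A) = 4πR²·σT_eq⁴, so T_eq⁴ = S(1−A)/(4σ).
T_eq = [3.76 × 0.93 / (4 × 5.67×10⁻⁸)]^(1/4) = (1.54×10⁷)^(1/4) = 62.7 K.

T_eq ≈ 62.7 K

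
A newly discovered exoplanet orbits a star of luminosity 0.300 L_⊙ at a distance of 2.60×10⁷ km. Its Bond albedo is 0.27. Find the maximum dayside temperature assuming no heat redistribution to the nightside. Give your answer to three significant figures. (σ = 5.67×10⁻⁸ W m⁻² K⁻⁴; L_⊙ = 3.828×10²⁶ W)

d = 2.60×10⁷ km = 2.60×10¹⁰ m.
L = 0.300 × 3.828×10²⁶ = 1.15×10²⁶ W.
Flux: S = L/(4πd²) = 1.15×10²⁶/(4π×(2.60×10¹⁰)²) = 1.35×10⁴ W m⁻².
With no redistribution each surface element balances locally: S(1−A) = σT⁴.
T = [1.35×10⁴ × 0.73 / 5.67×10⁻⁸]^(1/4) = (1.74×10¹¹)^(1/4) = 646 K.

T_ss ≈ 646 K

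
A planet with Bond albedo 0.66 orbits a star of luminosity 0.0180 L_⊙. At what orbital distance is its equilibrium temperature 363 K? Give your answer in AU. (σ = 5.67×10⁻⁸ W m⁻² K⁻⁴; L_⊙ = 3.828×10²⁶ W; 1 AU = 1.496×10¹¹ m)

L = 0.0180 × 3.828×10²⁶ = 6.89×10²⁴ W.
From T_eq⁴ = L(1−A)/(16πσd²): d = √[L(1−A)/(16πσT_eq⁴)].
d = √[6.89×10²⁴ × 0.34 / (16π × 5.67×10⁻⁸ × (363)⁴)] = 6.88×10⁹ m = 0.0460 AU.

d ≈ 0.0460 AU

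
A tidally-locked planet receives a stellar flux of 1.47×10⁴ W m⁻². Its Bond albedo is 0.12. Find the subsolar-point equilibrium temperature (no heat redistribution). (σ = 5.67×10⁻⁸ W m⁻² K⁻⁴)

At the subsolar point the surface absorbs S(1−A) and emits σT⁴ per unit area — no factor of 4, since only the local patch is in balance.
T = [1.47×10⁴ × 0.88 / 5.67×10⁻⁸]^(1/4) = (2.28×10¹¹)^(1/4) = 691 K.

T_ss ≈ 691 K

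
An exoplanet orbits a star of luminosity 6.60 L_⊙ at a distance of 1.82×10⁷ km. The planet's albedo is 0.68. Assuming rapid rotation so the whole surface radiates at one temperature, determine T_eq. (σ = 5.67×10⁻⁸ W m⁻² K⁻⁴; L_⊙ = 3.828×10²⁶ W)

d = 1.82×10⁷ km = 1.82×10¹⁰ m.
L = 6.60 × 3.828×10²⁶ = 2.53×10²⁷ W.
Flux: S = L/(4πd²) = 2.53×10²⁷/(4π×(1.82×10¹⁰)²) = 6.07×10⁵ W m⁻².
Energy balance: absorbed = emitted ⇒ πR²·S(1−A) = 4πR²·σT_eq⁴, so T_eq⁴ = S(1−A)/(4σ).
T_eq = [6.07×10⁵ × 0.32 / (4 × 5.67×10⁻⁸)]^(1/4) = (8.56×10¹¹)^(1/4) = 962 K.

T_eq ≈ 962 K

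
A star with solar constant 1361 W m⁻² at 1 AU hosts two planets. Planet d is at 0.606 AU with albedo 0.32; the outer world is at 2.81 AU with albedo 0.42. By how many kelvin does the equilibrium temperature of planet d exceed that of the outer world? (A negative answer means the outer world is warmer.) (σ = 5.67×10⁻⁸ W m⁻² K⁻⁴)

T_eq = [S₀(1−A)/(4σd²)]^(1/4), so T ∝ (1−A)^(1/4) / √d.
T₁ = [1361×0.68/(4×5.67×10⁻⁸×0.606²)]^(1/4) = 324.67 K.
T₂ = [1361×0.58/(4×5.67×10⁻⁸×2.81²)]^(1/4) = 144.90 K.

ΔT ≈ 179.8 K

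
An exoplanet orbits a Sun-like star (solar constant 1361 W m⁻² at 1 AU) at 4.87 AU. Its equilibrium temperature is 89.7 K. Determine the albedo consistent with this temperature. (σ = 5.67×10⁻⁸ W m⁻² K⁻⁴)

A ≈ 0.74

Flux at 4.87 AU: S = 1361/4.87² = 57.4 W m⁻².
From T_eq⁴ = S(1−A)/(4σ): 1−A = 4σT_eq⁴/S.
1−A = 4 × 5.67×10⁻⁸ × (89.7)⁴ / 57.4 = 0.256.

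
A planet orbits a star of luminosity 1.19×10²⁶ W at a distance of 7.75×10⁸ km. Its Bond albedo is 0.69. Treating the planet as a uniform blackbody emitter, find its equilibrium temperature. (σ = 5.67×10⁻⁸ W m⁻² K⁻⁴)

T_eq ≈ 68.1 K

d = 7.75×10⁸ km = 7.75×10¹¹ m.
Flux: S = L/(4πd²) = 1.19×10²⁶/(4π×(7.75×10¹¹)²) = 15.8 W m⁻².
Energy balance: absorbed = emitted ⇒ πR²·S(1−A) = 4πR²·σT_eq⁴, so T_eq⁴ = S(1−A)/(4σ).
T_eq = [15.8 × 0.31 / (4 × 5.67×10⁻⁸)]^(1/4) = (2.16×10⁷)^(1/4) = 68.1 K.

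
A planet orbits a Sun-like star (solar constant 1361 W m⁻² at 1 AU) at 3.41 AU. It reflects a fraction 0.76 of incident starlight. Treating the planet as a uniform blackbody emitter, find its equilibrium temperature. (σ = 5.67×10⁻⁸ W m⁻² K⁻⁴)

Flux at 3.41 AU: S = 1361/3.41² = 117 W m⁻².
Energy balance: absorbed = emitted ⇒ πR²·S(1−A) = 4πR²·σT_eq⁴, so T_eq⁴ = S(1−A)/(4σ).
T_eq = [117 × 0.24 / (4 × 5.67×10⁻⁸)]^(1/4) = (1.24×10⁸)^(1/4) = 105 K.

T_eq ≈ 105 K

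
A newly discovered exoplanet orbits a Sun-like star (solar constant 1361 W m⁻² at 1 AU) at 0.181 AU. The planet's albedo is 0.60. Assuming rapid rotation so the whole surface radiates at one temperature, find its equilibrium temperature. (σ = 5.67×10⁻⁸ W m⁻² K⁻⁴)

Flux at 0.181 AU: S = 1361/0.181² = 4.15×10⁴ W m⁻².
Energy balance: absorbed = emitted ⇒ πR²·S(1−A) = 4πR²·σT_eq⁴, so T_eq⁴ = S(1−A)/(4σ).
T_eq = [4.15×10⁴ × 0.40 / (4 × 5.67×10⁻⁸)]^(1/4) = (7.33×10¹⁰)^(1/4) = 520 K.

T_eq ≈ 520 K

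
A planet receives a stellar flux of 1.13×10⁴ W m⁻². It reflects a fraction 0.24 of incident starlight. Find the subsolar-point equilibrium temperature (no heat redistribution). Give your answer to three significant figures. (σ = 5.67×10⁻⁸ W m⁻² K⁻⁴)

At the subsolar point the surface absorbs S(1−A) and emits σT⁴ per unit area — no factor of 4, since only the local patch is in balance.
T = [1.13×10⁴ × 0.76 / 5.67×10⁻⁸]^(1/4) = (1.51×10¹¹)^(1/4) = 624 K.

T_ss ≈ 624 K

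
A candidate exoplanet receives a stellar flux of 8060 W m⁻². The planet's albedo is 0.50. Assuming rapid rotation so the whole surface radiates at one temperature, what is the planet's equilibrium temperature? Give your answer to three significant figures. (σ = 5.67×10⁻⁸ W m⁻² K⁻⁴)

Energy balance: absorbed = emitted ⇒ πR²·S(1−A) = 4πR²·σT_eq⁴, so T_eq⁴ = S(1−A)/(4σ).
T_eq = [8060 × 0.50 / (4 × 5.67×10⁻⁸)]^(1/4) = (1.78×10¹⁰)^(1/4) = 365 K.

T_eq ≈ 365 K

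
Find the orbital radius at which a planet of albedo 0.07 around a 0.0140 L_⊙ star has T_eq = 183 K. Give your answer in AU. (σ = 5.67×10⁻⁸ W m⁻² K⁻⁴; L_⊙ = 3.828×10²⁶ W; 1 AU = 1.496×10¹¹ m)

L = 0.0140 × 3.828×10²⁶ = 5.36×10²⁴ W.
From T_eq⁴ = L(1−A)/(16πσd²): d = √[L(1−A)/(16πσT_eq⁴)].
d = √[5.36×10²⁴ × 0.93 / (16π × 5.67×10⁻⁸ × (183)⁴)] = 3.95×10¹⁰ m = 0.264 AU.

d ≈ 0.264 AU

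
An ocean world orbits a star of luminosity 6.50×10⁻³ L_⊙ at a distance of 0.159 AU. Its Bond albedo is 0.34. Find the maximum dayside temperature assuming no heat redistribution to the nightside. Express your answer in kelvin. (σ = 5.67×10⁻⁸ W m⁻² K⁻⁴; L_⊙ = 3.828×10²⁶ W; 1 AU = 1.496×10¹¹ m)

d = 0.159 AU = 2.38×10¹⁰ m.
L = 6.50×10⁻³ × 3.828×10²⁶ = 2.49×10²⁴ W.
Flux: S = L/(4πd²) = 2.49×10²⁴/(4π×(2.38×10¹⁰)²) = 350 W m⁻².
With no redistribution each surface element balances locally: S(1−A) = σT⁴.
T = [350 × 0.66 / 5.67×10⁻⁸]^(1/4) = (4.07×10⁹)^(1/4) = 253 K.

T_ss ≈ 253 K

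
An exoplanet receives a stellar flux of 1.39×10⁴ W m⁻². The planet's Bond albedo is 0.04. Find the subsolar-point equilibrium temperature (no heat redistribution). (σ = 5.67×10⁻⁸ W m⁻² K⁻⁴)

T_ss ≈ 697 K

At the subsolar point the surface absorbs S(1−A) and emits σT⁴ per unit area — no factor of 4, since only the local patch is in balance.
T = [1.39×10⁴ × 0.96 / 5.67×10⁻⁸]^(1/4) = (2.35×10¹¹)^(1/4) = 697 K.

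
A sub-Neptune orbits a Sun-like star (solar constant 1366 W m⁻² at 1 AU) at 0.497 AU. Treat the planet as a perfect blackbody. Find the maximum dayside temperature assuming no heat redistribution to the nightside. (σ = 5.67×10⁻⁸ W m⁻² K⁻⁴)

Flux at 0.497 AU: S = 1366/0.497² = 5530 W m⁻².
With no redistribution each surface element balances locally: S(1−A) = σT⁴.
T = [5530 × 1.00 / 5.67×10⁻⁸]^(1/4) = (9.75×10¹⁰)^(1/4) = 559 K.

T_ss ≈ 559 K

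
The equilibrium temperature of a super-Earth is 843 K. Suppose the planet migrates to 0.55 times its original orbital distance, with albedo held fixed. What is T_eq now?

T_eq ∝ L^(1/4) · d^(−1/2).
T′ = 843 / 0.55^(1/2) = 1140 K.

T_eq ≈ 1140 K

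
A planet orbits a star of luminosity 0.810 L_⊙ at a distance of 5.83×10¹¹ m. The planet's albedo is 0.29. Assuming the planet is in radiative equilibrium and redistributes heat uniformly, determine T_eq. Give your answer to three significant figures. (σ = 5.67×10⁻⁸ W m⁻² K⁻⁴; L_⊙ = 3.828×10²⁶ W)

T_eq ≈ 123 K

L = 0.810 × 3.828×10²⁶ = 3.10×10²⁶ W.
Flux: S = L/(4πd²) = 3.10×10²⁶/(4π×(5.83×10¹¹)²) = 72.6 W m⁻².
Energy balance: absorbed = emitted ⇒ πR²·S(1−A) = 4πR²·σT_eq⁴, so T_eq⁴ = S(1−A)/(4σ).
T_eq = [72.6 × 0.71 / (4 × 5.67×10⁻⁸)]^(1/4) = (2.27×10⁸)^(1/4) = 123 K.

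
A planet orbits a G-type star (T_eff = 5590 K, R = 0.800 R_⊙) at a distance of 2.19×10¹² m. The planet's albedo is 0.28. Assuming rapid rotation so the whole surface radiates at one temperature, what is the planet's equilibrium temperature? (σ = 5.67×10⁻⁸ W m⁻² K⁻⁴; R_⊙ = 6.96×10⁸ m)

T_eq ≈ 58.1 K

R_⋆ = 0.800 × 6.96×10⁸ = 5.57×10⁸ m.
L = 4πR_⋆²σT_⋆⁴ = 4π(5.57×10⁸)² × 5.67×10⁻⁸ × (5590)⁴ = 2.16×10²⁶ W.
S = L/(4πd²) = 3.58 W m⁻².
Energy balance: absorbed = emitted ⇒ πR²·S(1−A) = 4πR²·σT_eq⁴, so T_eq⁴ = S(1−A)/(4σ).
T_eq = [3.58 × 0.72 / (4 × 5.67×10⁻⁸)]^(1/4) = (1.14×10⁷)^(1/4) = 58.1 K.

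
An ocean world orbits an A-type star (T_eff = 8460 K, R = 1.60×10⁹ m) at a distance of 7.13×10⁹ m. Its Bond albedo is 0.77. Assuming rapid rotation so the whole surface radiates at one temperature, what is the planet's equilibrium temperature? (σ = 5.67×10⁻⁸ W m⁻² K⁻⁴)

T_eq ≈ 1960 K

L = 4πR_⋆²σT_⋆⁴ = 4π(1.60×10⁹)² × 5.67×10⁻⁸ × (8460)⁴ = 9.34×10²⁷ W.
S = L/(4πd²) = 1.46×10⁷ W m⁻².
Energy balance: absorbed = emitted ⇒ πR²·S(1−A) = 4πR²·σT_eq⁴, so T_eq⁴ = S(1−A)/(4σ).
T_eq = [1.46×10⁷ × 0.23 / (4 × 5.67×10⁻⁸)]^(1/4) = (1.48×10¹³)^(1/4) = 1960 K.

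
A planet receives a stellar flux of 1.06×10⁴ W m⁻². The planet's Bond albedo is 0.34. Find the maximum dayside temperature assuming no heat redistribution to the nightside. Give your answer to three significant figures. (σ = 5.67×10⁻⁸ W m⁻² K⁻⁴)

T_ss ≈ 593 K

With no redistribution each surface element balances locally: S(1−A) = σT⁴.
T = [1.06×10⁴ × 0.66 / 5.67×10⁻⁸]^(1/4) = (1.23×10¹¹)^(1/4) = 593 K.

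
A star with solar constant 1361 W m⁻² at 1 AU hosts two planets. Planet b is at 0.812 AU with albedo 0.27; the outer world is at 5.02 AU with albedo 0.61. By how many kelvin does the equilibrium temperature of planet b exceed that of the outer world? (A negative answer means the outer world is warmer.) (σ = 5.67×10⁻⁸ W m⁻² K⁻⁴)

ΔT ≈ 187.3 K

T_eq = [S₀(1−A)/(4σd²)]^(1/4), so T ∝ (1−A)^(1/4) / √d.
T₁ = [1361×0.73/(4×5.67×10⁻⁸×0.812²)]^(1/4) = 285.50 K.
T₂ = [1361×0.39/(4×5.67×10⁻⁸×5.02²)]^(1/4) = 98.17 K.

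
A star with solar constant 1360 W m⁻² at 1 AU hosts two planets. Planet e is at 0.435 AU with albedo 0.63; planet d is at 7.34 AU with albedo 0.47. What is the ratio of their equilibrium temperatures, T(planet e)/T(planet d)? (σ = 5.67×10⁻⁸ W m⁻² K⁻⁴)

T₁/T₂ ≈ 3.755

T_eq = [S₀(1−A)/(4σd²)]^(1/4), so T ∝ (1−A)^(1/4) / √d.
T₁ = [1360×0.37/(4×5.67×10⁻⁸×0.435²)]^(1/4) = 329.06 K.
T₂ = [1360×0.53/(4×5.67×10⁻⁸×7.34²)]^(1/4) = 87.64 K.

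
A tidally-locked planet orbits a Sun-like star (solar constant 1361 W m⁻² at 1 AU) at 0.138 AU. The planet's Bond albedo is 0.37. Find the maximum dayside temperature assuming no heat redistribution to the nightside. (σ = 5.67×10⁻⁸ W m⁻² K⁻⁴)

T_ss ≈ 944 K

Flux at 0.138 AU: S = 1361/0.138² = 7.15×10⁴ W m⁻².
With no redistribution each surface element balances locally: S(1−A) = σT⁴.
T = [7.15×10⁴ × 0.63 / 5.67×10⁻⁸]^(1/4) = (7.94×10¹¹)^(1/4) = 944 K.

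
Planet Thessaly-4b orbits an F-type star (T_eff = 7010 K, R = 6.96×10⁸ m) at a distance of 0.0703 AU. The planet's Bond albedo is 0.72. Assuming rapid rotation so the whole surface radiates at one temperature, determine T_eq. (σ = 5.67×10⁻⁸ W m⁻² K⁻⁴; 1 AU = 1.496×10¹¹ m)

T_eq ≈ 928 K

d = 0.0703 AU = 1.05×10¹⁰ m.
L = 4πR_⋆²σT_⋆⁴ = 4π(6.96×10⁸)² × 5.67×10⁻⁸ × (7010)⁴ = 8.33×10²⁶ W.
S = L/(4πd²) = 6.00×10⁵ W m⁻².
Energy balance: absorbed = emitted ⇒ πR²·S(1−A) = 4πR²·σT_eq⁴, so T_eq⁴ = S(1−A)/(4σ).
T_eq = [6.00×10⁵ × 0.28 / (4 × 5.67×10⁻⁸)]^(1/4) = (7.40×10¹¹)^(1/4) = 928 K.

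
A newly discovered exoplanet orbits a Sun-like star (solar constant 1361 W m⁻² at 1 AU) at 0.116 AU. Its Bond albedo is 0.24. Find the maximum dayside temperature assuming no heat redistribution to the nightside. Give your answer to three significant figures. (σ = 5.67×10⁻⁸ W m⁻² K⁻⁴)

Flux at 0.116 AU: S = 1361/0.116² = 1.01×10⁵ W m⁻².
With no redistribution each surface element balances locally: S(1−A) = σT⁴.
T = [1.01×10⁵ × 0.76 / 5.67×10⁻⁸]^(1/4) = (1.36×10¹²)^(1/4) = 1080 K.

T_ss ≈ 1080 K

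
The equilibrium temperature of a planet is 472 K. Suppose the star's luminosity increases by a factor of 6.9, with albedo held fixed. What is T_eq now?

T_eq ≈ 765 K

T_eq ∝ L^(1/4) · d^(−1/2).
T′ = 472 × 6.9^(1/4) = 765 K.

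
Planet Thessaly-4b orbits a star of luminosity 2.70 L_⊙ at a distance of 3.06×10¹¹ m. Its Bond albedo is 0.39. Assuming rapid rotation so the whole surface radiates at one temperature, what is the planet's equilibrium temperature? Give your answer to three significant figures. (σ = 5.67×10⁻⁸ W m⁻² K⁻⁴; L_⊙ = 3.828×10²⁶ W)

T_eq ≈ 220 K

L = 2.70 × 3.828×10²⁶ = 1.03×10²⁷ W.
Flux: S = L/(4πd²) = 1.03×10²⁷/(4π×(3.06×10¹¹)²) = 878 W m⁻².
Energy balance: absorbed = emitted ⇒ πR²·S(1−A) = 4πR²·σT_eq⁴, so T_eq⁴ = S(1−A)/(4σ).
T_eq = [878 × 0.61 / (4 × 5.67×10⁻⁸)]^(1/4) = (2.36×10⁹)^(1/4) = 220 K.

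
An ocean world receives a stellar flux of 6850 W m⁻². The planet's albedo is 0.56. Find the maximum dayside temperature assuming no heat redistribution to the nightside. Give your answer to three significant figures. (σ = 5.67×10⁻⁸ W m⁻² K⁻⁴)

T_ss ≈ 480 K

With no redistribution each surface element balances locally: S(1−A) = σT⁴.
T = [6850 × 0.44 / 5.67×10⁻⁸]^(1/4) = (5.32×10¹⁰)^(1/4) = 480 K.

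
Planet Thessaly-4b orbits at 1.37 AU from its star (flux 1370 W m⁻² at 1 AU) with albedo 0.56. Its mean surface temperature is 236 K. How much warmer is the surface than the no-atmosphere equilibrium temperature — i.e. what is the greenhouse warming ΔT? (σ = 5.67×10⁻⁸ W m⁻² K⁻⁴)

S = 1370/1.37² = 729.9 W m⁻².
T_eq = [S(1−A)/(4σ)]^(1/4) = [729.9×0.44/(4×5.67×10⁻⁸)]^(1/4) = 194.0 K.
ΔT = T_surf − T_eq = 236 − 194.0.

ΔT ≈ 42.0 K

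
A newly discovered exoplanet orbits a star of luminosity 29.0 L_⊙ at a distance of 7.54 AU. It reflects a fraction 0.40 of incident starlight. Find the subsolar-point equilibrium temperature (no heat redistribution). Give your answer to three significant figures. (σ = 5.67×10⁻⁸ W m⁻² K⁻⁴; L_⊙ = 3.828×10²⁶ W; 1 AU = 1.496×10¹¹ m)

d = 7.54 AU = 1.13×10¹² m.
L = 29.0 × 3.828×10²⁶ = 1.11×10²⁸ W.
Flux: S = L/(4πd²) = 1.11×10²⁸/(4π×(1.13×10¹²)²) = 694 W m⁻².
At the subsolar point the surface absorbs S(1−A) and emits σT⁴ per unit area — no factor of 4, since only the local patch is in balance.
T = [694 × 0.60 / 5.67×10⁻⁸]^(1/4) = (7.35×10⁹)^(1/4) = 293 K.

T_ss ≈ 293 K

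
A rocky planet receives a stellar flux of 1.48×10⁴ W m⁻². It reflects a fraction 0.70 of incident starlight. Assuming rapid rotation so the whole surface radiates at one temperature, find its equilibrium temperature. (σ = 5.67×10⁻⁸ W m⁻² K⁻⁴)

Energy balance: absorbed = emitted ⇒ πR²·S(1−A) = 4πR²·σT_eq⁴, so T_eq⁴ = S(1−A)/(4σ).
T_eq = [1.48×10⁴ × 0.30 / (4 × 5.67×10⁻⁸)]^(1/4) = (1.96×10¹⁰)^(1/4) = 374 K.

T_eq ≈ 374 K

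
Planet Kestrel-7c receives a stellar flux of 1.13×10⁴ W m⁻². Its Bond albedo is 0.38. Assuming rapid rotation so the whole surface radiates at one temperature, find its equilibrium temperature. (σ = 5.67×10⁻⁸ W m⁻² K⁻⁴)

Energy balance: absorbed = emitted ⇒ πR²·S(1−A) = 4πR²·σT_eq⁴, so T_eq⁴ = S(1−A)/(4σ).
T_eq = [1.13×10⁴ × 0.62 / (4 × 5.67×10⁻⁸)]^(1/4) = (3.09×10¹⁰)^(1/4) = 419 K.

T_eq ≈ 419 K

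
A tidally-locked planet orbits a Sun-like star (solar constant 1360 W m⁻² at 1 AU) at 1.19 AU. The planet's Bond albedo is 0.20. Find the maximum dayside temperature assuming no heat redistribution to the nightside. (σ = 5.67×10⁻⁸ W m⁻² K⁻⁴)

Flux at 1.19 AU: S = 1360/1.19² = 960 W m⁻².
With no redistribution each surface element balances locally: S(1−A) = σT⁴.
T = [960 × 0.80 / 5.67×10⁻⁸]^(1/4) = (1.36×10¹⁰)^(1/4) = 341 K.

T_ss ≈ 341 K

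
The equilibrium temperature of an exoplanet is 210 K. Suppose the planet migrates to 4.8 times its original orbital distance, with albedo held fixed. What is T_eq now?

T_eq ∝ L^(1/4) · d^(−1/2).
T′ = 210 / 4.8^(1/2) = 95.9 K.

T_eq ≈ 95.9 K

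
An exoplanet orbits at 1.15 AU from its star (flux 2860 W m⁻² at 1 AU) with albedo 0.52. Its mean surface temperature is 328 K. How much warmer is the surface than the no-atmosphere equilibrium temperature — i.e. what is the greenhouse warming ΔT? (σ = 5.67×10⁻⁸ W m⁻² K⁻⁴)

ΔT ≈ 67.9 K

S = 2860/1.15² = 2163 W m⁻².
T_eq = [S(1−A)/(4σ)]^(1/4) = [2163×0.48/(4×5.67×10⁻⁸)]^(1/4) = 260.1 K.
ΔT = T_surf − T_eq = 328 − 260.1.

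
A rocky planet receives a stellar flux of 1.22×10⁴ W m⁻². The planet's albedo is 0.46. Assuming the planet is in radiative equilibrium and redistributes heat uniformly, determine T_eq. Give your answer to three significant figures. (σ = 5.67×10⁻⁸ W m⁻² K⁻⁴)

Energy balance: absorbed = emitted ⇒ πR²·S(1−A) = 4πR²·σT_eq⁴, so T_eq⁴ = S(1−A)/(4σ).
T_eq = [1.22×10⁴ × 0.54 / (4 × 5.67×10⁻⁸)]^(1/4) = (2.90×10¹⁰)^(1/4) = 413 K.

T_eq ≈ 413 K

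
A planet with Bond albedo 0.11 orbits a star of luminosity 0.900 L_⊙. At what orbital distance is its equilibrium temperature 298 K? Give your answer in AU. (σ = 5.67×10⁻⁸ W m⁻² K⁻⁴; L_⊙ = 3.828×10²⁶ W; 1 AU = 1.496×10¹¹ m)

d ≈ 0.781 AU

L = 0.900 × 3.828×10²⁶ = 3.45×10²⁶ W.
From T_eq⁴ = L(1−A)/(16πσd²): d = √[L(1−A)/(16πσT_eq⁴)].
d = √[3.45×10²⁶ × 0.89 / (16π × 5.67×10⁻⁸ × (298)⁴)] = 1.17×10¹¹ m = 0.781 AU.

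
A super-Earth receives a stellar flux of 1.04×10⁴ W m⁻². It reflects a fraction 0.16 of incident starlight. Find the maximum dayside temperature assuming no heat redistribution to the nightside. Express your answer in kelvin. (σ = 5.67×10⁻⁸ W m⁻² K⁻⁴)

With no redistribution each surface element balances locally: S(1−A) = σT⁴.
T = [1.04×10⁴ × 0.84 / 5.67×10⁻⁸]^(1/4) = (1.54×10¹¹)^(1/4) = 627 K.

T_ss ≈ 627 K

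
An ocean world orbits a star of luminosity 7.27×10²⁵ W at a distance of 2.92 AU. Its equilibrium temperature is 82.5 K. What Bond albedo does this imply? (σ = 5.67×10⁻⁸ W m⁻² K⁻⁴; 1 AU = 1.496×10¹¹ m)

d = 2.92 AU = 4.37×10¹¹ m.
Flux: S = L/(4πd²) = 7.27×10²⁵/(4π×(4.37×10¹¹)²) = 30.3 W m⁻².
From T_eq⁴ = S(1−A)/(4σ): 1−A = 4σT_eq⁴/S.
1−A = 4 × 5.67×10⁻⁸ × (82.5)⁴ / 30.3 = 0.347.

A ≈ 0.65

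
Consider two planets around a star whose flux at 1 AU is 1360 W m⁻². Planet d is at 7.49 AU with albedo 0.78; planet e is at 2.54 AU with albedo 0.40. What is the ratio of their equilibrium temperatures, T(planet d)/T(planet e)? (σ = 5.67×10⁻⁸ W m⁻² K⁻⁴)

T₁/T₂ ≈ 0.453

T_eq = [S₀(1−A)/(4σd²)]^(1/4), so T ∝ (1−A)^(1/4) / √d.
T₁ = [1360×0.22/(4×5.67×10⁻⁸×7.49²)]^(1/4) = 69.64 K.
T₂ = [1360×0.60/(4×5.67×10⁻⁸×2.54²)]^(1/4) = 153.67 K.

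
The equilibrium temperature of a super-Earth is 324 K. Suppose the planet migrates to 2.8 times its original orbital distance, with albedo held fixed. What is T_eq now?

T_eq ∝ L^(1/4) · d^(−1/2).
T′ = 324 / 2.8^(1/2) = 194 K.

T_eq ≈ 194 K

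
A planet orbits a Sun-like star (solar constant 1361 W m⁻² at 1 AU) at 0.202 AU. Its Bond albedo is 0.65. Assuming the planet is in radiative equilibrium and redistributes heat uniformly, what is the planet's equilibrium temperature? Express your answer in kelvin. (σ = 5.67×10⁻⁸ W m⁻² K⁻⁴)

Flux at 0.202 AU: S = 1361/0.202² = 3.34×10⁴ W m⁻².
Energy balance: absorbed = emitted ⇒ πR²·S(1−A) = 4πR²·σT_eq⁴, so T_eq⁴ = S(1−A)/(4σ).
T_eq = [3.34×10⁴ × 0.35 / (4 × 5.67×10⁻⁸)]^(1/4) = (5.15×10¹⁰)^(1/4) = 476 K.

T_eq ≈ 476 K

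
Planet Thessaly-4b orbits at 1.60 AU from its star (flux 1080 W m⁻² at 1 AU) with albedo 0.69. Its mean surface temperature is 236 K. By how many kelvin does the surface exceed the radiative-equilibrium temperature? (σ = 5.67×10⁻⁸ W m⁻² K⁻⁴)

ΔT ≈ 81.0 K

S = 1080/1.60² = 421.9 W m⁻².
T_eq = [S(1−A)/(4σ)]^(1/4) = [421.9×0.31/(4×5.67×10⁻⁸)]^(1/4) = 155.0 K.
ΔT = T_surf − T_eq = 236 − 155.0.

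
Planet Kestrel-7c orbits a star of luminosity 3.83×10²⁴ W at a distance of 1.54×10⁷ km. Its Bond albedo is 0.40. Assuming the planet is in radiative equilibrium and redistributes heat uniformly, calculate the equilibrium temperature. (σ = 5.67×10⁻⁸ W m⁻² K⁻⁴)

T_eq ≈ 241 K

d = 1.54×10⁷ km = 1.54×10¹⁰ m.
Flux: S = L/(4πd²) = 3.83×10²⁴/(4π×(1.54×10¹⁰)²) = 1290 W m⁻².
Energy balance: absorbed = emitted ⇒ πR²·S(1−A) = 4πR²·σT_eq⁴, so T_eq⁴ = S(1−A)/(4σ).
T_eq = [1290 × 0.60 / (4 × 5.67×10⁻⁸)]^(1/4) = (3.40×10⁹)^(1/4) = 241 K.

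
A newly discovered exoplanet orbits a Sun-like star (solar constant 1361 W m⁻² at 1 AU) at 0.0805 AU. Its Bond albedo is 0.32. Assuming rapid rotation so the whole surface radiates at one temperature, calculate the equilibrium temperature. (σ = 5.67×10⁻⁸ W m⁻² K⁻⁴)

T_eq ≈ 891 K

Flux at 0.0805 AU: S = 1361/0.0805² = 2.10×10⁵ W m⁻².
Energy balance: absorbed = emitted ⇒ πR²·S(1−A) = 4πR²·σT_eq⁴, so T_eq⁴ = S(1−A)/(4σ).
T_eq = [2.10×10⁵ × 0.68 / (4 × 5.67×10⁻⁸)]^(1/4) = (6.30×10¹¹)^(1/4) = 891 K.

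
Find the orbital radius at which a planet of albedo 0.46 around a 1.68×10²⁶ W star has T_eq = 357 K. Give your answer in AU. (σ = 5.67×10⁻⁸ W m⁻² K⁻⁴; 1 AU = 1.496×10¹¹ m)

From T_eq⁴ = L(1−A)/(16πσd²): d = √[L(1−A)/(16πσT_eq⁴)].
d = √[1.68×10²⁶ × 0.54 / (16π × 5.67×10⁻⁸ × (357)⁴)] = 4.43×10¹⁰ m = 0.296 AU.

d ≈ 0.296 AU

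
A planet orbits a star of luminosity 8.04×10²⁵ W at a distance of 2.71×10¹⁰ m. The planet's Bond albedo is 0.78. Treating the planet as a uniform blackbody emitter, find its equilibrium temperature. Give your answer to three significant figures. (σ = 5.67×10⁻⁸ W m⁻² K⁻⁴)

Flux: S = L/(4πd²) = 8.04×10²⁵/(4π×(2.71×10¹⁰)²) = 8710 W m⁻².
Energy balance: absorbed = emitted ⇒ πR²·S(1−A) = 4πR²·σT_eq⁴, so T_eq⁴ = S(1−A)/(4σ).
T_eq = [8710 × 0.22 / (4 × 5.67×10⁻⁸)]^(1/4) = (8.45×10⁹)^(1/4) = 303 K.

T_eq ≈ 303 K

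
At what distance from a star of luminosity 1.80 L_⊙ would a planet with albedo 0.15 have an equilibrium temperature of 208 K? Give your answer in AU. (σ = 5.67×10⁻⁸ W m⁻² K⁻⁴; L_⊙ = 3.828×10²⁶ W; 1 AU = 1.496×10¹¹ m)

d ≈ 2.21 AU

L = 1.80 × 3.828×10²⁶ = 6.89×10²⁶ W.
From T_eq⁴ = L(1−A)/(16πσd²): d = √[L(1−A)/(16πσT_eq⁴)].
d = √[6.89×10²⁶ × 0.85 / (16π × 5.67×10⁻⁸ × (208)⁴)] = 3.31×10¹¹ m = 2.21 AU.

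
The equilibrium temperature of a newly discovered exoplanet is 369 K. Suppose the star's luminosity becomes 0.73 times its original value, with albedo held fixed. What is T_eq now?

T_eq ≈ 341 K

T_eq ∝ L^(1/4) · d^(−1/2).
T′ = 369 × 0.73^(1/4) = 341 K.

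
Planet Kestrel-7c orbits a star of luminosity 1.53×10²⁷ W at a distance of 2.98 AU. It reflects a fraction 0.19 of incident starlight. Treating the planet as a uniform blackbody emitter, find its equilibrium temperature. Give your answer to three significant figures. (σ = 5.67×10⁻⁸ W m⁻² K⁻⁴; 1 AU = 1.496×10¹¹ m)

d = 2.98 AU = 4.46×10¹¹ m.
Flux: S = L/(4πd²) = 1.53×10²⁷/(4π×(4.46×10¹¹)²) = 613 W m⁻².
Energy balance: absorbed = emitted ⇒ πR²·S(1−A) = 4πR²·σT_eq⁴, so T_eq⁴ = S(1−A)/(4σ).
T_eq = [613 × 0.81 / (4 × 5.67×10⁻⁸)]^(1/4) = (2.19×10⁹)^(1/4) = 216 K.

T_eq ≈ 216 K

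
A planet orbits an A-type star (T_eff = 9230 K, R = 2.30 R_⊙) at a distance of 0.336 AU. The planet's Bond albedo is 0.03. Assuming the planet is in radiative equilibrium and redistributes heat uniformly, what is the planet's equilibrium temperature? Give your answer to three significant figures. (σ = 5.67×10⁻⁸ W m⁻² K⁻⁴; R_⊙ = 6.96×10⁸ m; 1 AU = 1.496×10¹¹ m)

T_eq ≈ 1160 K

R_⋆ = 2.30 × 6.96×10⁸ = 1.60×10⁹ m.
d = 0.336 AU = 5.03×10¹⁰ m.
L = 4πR_⋆²σT_⋆⁴ = 4π(1.60×10⁹)² × 5.67×10⁻⁸ × (9230)⁴ = 1.33×10²⁸ W.
S = L/(4πd²) = 4.17×10⁵ W m⁻².
Energy balance: absorbed = emitted ⇒ πR²·S(1−A) = 4πR²·σT_eq⁴, so T_eq⁴ = S(1−A)/(4σ).
T_eq = [4.17×10⁵ × 0.97 / (4 × 5.67×10⁻⁸)]^(1/4) = (1.79×10¹²)^(1/4) = 1160 K.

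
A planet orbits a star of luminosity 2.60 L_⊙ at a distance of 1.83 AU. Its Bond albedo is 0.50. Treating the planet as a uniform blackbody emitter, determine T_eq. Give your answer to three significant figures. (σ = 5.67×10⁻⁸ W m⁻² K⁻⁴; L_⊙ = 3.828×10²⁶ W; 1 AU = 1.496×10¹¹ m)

d = 1.83 AU = 2.74×10¹¹ m.
L = 2.60 × 3.828×10²⁶ = 9.95×10²⁶ W.
Flux: S = L/(4πd²) = 9.95×10²⁶/(4π×(2.74×10¹¹)²) = 1060 W m⁻².
Energy balance: absorbed = emitted ⇒ πR²·S(1−A) = 4πR²·σT_eq⁴, so T_eq⁴ = S(1−A)/(4σ).
T_eq = [1060 × 0.50 / (4 × 5.67×10⁻⁸)]^(1/4) = (2.33×10⁹)^(1/4) = 220 K.

T_eq ≈ 220 K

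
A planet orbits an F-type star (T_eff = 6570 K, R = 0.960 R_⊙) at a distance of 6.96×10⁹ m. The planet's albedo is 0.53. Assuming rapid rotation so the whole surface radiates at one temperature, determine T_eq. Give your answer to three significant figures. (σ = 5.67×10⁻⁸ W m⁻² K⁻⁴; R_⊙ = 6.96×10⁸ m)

R_⋆ = 0.960 × 6.96×10⁸ = 6.68×10⁸ m.
L = 4πR_⋆²σT_⋆⁴ = 4π(6.68×10⁸)² × 5.67×10⁻⁸ × (6570)⁴ = 5.93×10²⁶ W.
S = L/(4πd²) = 9.74×10⁵ W m⁻².
Energy balance: absorbed = emitted ⇒ πR²·S(1−A) = 4πR²·σT_eq⁴, so T_eq⁴ = S(1−A)/(4σ).
T_eq = [9.74×10⁵ × 0.47 / (4 × 5.67×10⁻⁸)]^(1/4) = (2.02×10¹²)^(1/4) = 1190 K.

T_eq ≈ 1190 K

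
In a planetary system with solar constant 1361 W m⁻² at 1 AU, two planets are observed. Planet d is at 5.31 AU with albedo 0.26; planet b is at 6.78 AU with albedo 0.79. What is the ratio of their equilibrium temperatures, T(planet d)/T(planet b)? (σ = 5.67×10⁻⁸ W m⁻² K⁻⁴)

T₁/T₂ ≈ 1.548

T_eq = [S₀(1−A)/(4σd²)]^(1/4), so T ∝ (1−A)^(1/4) / √d.
T₁ = [1361×0.74/(4×5.67×10⁻⁸×5.31²)]^(1/4) = 112.02 K.
T₂ = [1361×0.21/(4×5.67×10⁻⁸×6.78²)]^(1/4) = 72.36 K.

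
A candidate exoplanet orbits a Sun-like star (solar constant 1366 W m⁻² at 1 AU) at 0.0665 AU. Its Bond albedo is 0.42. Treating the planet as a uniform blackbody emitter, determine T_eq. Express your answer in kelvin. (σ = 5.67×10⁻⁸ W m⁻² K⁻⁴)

T_eq ≈ 943 K

Flux at 0.0665 AU: S = 1366/0.0665² = 3.09×10⁵ W m⁻².
Energy balance: absorbed = emitted ⇒ πR²·S(1−A) = 4πR²·σT_eq⁴, so T_eq⁴ = S(1−A)/(4σ).
T_eq = [3.09×10⁵ × 0.58 / (4 × 5.67×10⁻⁸)]^(1/4) = (7.90×10¹¹)^(1/4) = 943 K.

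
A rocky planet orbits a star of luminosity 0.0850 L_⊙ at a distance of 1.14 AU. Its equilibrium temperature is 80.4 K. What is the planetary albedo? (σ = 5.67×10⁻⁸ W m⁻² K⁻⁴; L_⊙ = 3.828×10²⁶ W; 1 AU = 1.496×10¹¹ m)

d = 1.14 AU = 1.71×10¹¹ m.
L = 0.0850 × 3.828×10²⁶ = 3.25×10²⁵ W.
Flux: S = L/(4πd²) = 3.25×10²⁵/(4π×(1.71×10¹¹)²) = 89.0 W m⁻².
From T_eq⁴ = S(1−A)/(4σ): 1−A = 4σT_eq⁴/S.
1−A = 4 × 5.67×10⁻⁸ × (80.4)⁴ / 89.0 = 0.106.

A ≈ 0.89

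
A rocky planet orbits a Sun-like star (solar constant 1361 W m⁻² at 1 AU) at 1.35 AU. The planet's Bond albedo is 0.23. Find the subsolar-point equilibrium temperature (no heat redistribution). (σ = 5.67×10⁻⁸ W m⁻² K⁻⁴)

Flux at 1.35 AU: S = 1361/1.35² = 747 W m⁻².
At the subsolar point the surface absorbs S(1−A) and emits σT⁴ per unit area — no factor of 4, since only the local patch is in balance.
T = [747 × 0.77 / 5.67×10⁻⁸]^(1/4) = (1.01×10¹⁰)^(1/4) = 317 K.

T_ss ≈ 317 K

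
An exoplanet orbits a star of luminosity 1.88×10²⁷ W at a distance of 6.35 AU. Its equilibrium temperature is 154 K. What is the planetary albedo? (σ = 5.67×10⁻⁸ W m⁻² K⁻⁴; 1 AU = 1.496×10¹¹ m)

A ≈ 0.23

d = 6.35 AU = 9.50×10¹¹ m.
Flux: S = L/(4πd²) = 1.88×10²⁷/(4π×(9.50×10¹¹)²) = 166 W m⁻².
From T_eq⁴ = S(1−A)/(4σ): 1−A = 4σT_eq⁴/S.
1−A = 4 × 5.67×10⁻⁸ × (154)⁴ / 166 = 0.769.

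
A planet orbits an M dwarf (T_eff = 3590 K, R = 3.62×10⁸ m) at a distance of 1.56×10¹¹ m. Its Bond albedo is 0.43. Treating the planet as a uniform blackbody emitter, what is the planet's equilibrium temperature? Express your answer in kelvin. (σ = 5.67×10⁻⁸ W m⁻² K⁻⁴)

L = 4πR_⋆²σT_⋆⁴ = 4π(3.62×10⁸)² × 5.67×10⁻⁸ × (3590)⁴ = 1.55×10²⁵ W.
S = L/(4πd²) = 50.7 W m⁻².
Energy balance: absorbed = emitted ⇒ πR²·S(1−A) = 4πR²·σT_eq⁴, so T_eq⁴ = S(1−A)/(4σ).
T_eq = [50.7 × 0.57 / (4 × 5.67×10⁻⁸)]^(1/4) = (1.27×10⁸)^(1/4) = 106 K.

T_eq ≈ 106 K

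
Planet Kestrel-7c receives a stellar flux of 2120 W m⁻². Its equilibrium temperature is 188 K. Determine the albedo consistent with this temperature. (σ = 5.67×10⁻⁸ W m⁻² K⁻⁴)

From T_eq⁴ = S(1−A)/(4σ): 1−A = 4σT_eq⁴/S.
1−A = 4 × 5.67×10⁻⁸ × (188)⁴ / 2120 = 0.134.

A ≈ 0.87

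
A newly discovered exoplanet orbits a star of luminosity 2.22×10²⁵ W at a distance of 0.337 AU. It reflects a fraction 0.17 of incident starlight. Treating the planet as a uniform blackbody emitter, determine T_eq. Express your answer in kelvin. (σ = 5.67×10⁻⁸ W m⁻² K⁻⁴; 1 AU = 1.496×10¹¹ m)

d = 0.337 AU = 5.04×10¹⁰ m.
Flux: S = L/(4πd²) = 2.22×10²⁵/(4π×(5.04×10¹⁰)²) = 695 W m⁻².
Energy balance: absorbed = emitted ⇒ πR²·S(1−A) = 4πR²·σT_eq⁴, so T_eq⁴ = S(1−A)/(4σ).
T_eq = [695 × 0.83 / (4 × 5.67×10⁻⁸)]^(1/4) = (2.54×10⁹)^(1/4) = 225 K.

T_eq ≈ 225 K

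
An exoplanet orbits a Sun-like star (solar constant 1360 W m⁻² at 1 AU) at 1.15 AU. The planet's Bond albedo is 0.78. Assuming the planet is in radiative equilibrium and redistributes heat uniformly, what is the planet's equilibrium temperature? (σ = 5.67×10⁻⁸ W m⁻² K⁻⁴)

T_eq ≈ 178 K

Flux at 1.15 AU: S = 1360/1.15² = 1030 W m⁻².
Energy balance: absorbed = emitted ⇒ πR²·S(1−A) = 4πR²·σT_eq⁴, so T_eq⁴ = S(1−A)/(4σ).
T_eq = [1030 × 0.22 / (4 × 5.67×10⁻⁸)]^(1/4) = (9.98×10⁸)^(1/4) = 178 K.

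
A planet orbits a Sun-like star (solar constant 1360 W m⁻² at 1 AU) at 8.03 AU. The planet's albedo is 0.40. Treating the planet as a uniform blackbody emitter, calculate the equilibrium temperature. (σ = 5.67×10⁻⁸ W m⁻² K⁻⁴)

Flux at 8.03 AU: S = 1360/8.03² = 21.1 W m⁻².
Energy balance: absorbed = emitted ⇒ πR²·S(1−A) = 4πR²·σT_eq⁴, so T_eq⁴ = S(1−A)/(4σ).
T_eq = [21.1 × 0.60 / (4 × 5.67×10⁻⁸)]^(1/4) = (5.58×10⁷)^(1/4) = 86.4 K.

T_eq ≈ 86.4 K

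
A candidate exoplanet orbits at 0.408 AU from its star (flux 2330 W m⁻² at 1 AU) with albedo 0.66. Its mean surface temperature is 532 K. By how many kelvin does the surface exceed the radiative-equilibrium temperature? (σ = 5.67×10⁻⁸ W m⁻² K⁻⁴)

ΔT ≈ 151.4 K

S = 2330/0.408² = 1.400×10⁴ W m⁻².
T_eq = [S(1−A)/(4σ)]^(1/4) = [1.400×10⁴×0.34/(4×5.67×10⁻⁸)]^(1/4) = 380.6 K.
ΔT = T_surf − T_eq = 532 − 380.6.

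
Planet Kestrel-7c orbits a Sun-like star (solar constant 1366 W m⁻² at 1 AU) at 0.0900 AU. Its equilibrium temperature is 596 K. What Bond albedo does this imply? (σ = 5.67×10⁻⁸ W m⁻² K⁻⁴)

Flux at 0.0900 AU: S = 1366/0.0900² = 1.69×10⁵ W m⁻².
From T_eq⁴ = S(1−A)/(4σ): 1−A = 4σT_eq⁴/S.
1−A = 4 × 5.67×10⁻⁸ × (596)⁴ / 1.69×10⁵ = 0.170.

A ≈ 0.83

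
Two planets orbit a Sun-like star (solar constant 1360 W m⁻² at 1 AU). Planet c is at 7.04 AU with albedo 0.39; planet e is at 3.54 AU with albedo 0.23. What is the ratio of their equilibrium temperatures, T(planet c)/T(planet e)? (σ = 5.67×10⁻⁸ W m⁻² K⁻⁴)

T_eq = [S₀(1−A)/(4σd²)]^(1/4), so T ∝ (1−A)^(1/4) / √d.
T₁ = [1360×0.61/(4×5.67×10⁻⁸×7.04²)]^(1/4) = 92.69 K.
T₂ = [1360×0.77/(4×5.67×10⁻⁸×3.54²)]^(1/4) = 138.55 K.

T₁/T₂ ≈ 0.669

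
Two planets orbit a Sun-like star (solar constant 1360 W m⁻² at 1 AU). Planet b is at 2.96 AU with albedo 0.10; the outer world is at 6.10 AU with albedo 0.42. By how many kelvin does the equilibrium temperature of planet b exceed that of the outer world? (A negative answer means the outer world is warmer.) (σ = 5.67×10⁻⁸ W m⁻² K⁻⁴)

T_eq = [S₀(1−A)/(4σd²)]^(1/4), so T ∝ (1−A)^(1/4) / √d.
T₁ = [1360×0.90/(4×5.67×10⁻⁸×2.96²)]^(1/4) = 157.54 K.
T₂ = [1360×0.58/(4×5.67×10⁻⁸×6.10²)]^(1/4) = 98.33 K.

ΔT ≈ 59.2 K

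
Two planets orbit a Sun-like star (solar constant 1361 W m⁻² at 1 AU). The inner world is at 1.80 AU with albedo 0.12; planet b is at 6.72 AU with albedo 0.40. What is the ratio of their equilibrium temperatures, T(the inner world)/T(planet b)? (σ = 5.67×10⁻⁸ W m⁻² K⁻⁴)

T₁/T₂ ≈ 2.126

T_eq = [S₀(1−A)/(4σd²)]^(1/4), so T ∝ (1−A)^(1/4) / √d.
T₁ = [1361×0.88/(4×5.67×10⁻⁸×1.80²)]^(1/4) = 200.93 K.
T₂ = [1361×0.60/(4×5.67×10⁻⁸×6.72²)]^(1/4) = 94.49 K.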